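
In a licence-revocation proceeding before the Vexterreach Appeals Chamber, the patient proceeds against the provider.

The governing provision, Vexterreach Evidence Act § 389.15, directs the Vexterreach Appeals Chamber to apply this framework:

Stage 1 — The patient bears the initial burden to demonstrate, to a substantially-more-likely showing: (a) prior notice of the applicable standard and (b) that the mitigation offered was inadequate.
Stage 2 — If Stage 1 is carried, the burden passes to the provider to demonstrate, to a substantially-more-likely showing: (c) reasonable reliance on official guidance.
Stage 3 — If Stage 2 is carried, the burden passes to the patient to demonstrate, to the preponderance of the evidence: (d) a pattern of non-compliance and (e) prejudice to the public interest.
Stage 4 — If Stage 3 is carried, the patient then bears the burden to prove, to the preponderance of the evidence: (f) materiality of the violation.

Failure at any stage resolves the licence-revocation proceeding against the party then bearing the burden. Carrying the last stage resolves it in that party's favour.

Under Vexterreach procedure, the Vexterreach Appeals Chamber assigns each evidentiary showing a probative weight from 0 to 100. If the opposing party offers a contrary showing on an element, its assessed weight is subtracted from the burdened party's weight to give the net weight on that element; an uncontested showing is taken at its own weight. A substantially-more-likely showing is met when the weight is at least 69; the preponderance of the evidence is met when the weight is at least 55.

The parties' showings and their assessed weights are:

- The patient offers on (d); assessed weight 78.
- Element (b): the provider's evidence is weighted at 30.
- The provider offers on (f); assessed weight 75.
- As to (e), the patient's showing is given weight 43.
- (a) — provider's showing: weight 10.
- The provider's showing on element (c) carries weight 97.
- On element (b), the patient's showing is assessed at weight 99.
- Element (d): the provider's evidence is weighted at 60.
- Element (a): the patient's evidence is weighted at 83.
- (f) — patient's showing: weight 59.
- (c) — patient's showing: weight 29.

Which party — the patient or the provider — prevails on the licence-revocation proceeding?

At Stage 1 the patient must meet a substantially-more-likely showing (weight is at least 69): on (a) the weight is 83 less the opposing 10 gives net 73, which does reach 69, so (a) meets the standard; on (b) the weight is 99 less the opposing 30 gives net 69, which does reach 69, so (b) meets the standard.
  Stage 1 carried; the burden shifts to the provider.
At Stage 2 the provider must meet a substantially-more-likely showing (weight is at least 69): on (c) the weight is 97 less the opposing 29 gives net 68, which does not reach 69, so (c) does not meet the standard.
  Not every element is met, so the provider fails to carry Stage 2.
The analysis ends at Stage 2; the patient prevails.

patient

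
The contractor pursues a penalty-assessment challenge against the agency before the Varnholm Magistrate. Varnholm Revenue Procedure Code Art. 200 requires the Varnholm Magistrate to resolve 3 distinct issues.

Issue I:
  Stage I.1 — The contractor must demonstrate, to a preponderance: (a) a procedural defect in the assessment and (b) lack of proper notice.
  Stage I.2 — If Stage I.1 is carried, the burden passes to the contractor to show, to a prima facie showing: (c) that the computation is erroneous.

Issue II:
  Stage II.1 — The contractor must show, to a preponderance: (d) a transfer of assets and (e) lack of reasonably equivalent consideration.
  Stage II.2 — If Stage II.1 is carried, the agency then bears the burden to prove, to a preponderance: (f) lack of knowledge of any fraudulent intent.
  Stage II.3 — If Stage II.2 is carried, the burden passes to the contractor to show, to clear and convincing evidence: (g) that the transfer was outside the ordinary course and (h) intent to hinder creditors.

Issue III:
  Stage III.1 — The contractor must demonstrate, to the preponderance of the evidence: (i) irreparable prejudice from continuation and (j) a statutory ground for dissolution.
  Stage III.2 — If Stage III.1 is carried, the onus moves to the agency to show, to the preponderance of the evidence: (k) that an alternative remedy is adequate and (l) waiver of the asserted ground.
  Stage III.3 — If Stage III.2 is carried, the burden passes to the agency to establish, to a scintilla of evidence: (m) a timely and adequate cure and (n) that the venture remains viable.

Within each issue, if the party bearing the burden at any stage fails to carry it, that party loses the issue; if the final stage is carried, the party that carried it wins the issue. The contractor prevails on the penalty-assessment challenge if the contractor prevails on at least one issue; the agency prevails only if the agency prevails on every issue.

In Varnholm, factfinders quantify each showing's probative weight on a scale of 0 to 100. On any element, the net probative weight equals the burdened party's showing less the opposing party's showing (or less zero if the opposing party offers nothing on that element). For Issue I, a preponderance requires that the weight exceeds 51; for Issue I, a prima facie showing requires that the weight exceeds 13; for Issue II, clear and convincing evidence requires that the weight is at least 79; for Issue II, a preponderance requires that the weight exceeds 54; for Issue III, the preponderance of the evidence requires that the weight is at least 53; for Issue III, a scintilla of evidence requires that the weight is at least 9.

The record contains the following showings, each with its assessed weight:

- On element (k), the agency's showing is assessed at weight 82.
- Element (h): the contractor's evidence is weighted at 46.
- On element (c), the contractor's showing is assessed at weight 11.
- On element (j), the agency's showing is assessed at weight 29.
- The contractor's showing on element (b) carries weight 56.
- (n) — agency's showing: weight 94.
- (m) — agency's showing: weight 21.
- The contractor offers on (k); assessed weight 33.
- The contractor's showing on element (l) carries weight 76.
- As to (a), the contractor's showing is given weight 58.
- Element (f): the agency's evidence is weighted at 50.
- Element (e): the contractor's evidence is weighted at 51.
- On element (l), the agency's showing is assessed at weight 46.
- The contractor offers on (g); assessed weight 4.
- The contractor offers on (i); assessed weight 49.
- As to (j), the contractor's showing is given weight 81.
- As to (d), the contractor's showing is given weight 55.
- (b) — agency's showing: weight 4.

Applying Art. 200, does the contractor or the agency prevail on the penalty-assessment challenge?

agency

— Issue I —
At Stage I.1 the contractor must meet a preponderance (weight exceeds 51): on (a) the weight is 58, which does exceed 51, so (a) meets the standard; on (b) the weight is 56 less the opposing 4 gives net 52, > 51, so (b) meets the standard.
  All elements met. The contractor retains the burden for Stage I.2.
At Stage I.2 the contractor must meet a prima facie showing (weight exceeds 13): on (c) the weight is 11, which does not exceed 13, so (c) does not meet the standard.
  Not every element is met, so the contractor fails to carry Stage I.2.
So the agency prevails on this issue.
— Issue II —
At Stage II.1 the contractor must meet a preponderance (weight exceeds 54): on (d) the weight is 55, > 54, so (d) meets the standard; on (e) the weight is 51, ≤ 54, so (e) does not meet the standard.
  The contractor does not carry Stage II.1.
The analysis ends at Stage II.1; the agency prevails on this issue.
— Issue III —
At Stage III.1 the contractor must meet the preponderance of the evidence (weight is at least 53): on (i) the weight is 49, < 53, so (i) does not meet the standard; on (j) the weight is 81 less the opposing 29 gives net 52, which does not reach 53, so (j) does not meet the standard.
  The contractor does not carry Stage III.1.
The analysis ends at Stage III.1; the agency prevails on this issue.
Per-issue: Issue I → agency; Issue II → agency; Issue III → agency. The contractor must prevail on at least one issue; overall, the agency prevails.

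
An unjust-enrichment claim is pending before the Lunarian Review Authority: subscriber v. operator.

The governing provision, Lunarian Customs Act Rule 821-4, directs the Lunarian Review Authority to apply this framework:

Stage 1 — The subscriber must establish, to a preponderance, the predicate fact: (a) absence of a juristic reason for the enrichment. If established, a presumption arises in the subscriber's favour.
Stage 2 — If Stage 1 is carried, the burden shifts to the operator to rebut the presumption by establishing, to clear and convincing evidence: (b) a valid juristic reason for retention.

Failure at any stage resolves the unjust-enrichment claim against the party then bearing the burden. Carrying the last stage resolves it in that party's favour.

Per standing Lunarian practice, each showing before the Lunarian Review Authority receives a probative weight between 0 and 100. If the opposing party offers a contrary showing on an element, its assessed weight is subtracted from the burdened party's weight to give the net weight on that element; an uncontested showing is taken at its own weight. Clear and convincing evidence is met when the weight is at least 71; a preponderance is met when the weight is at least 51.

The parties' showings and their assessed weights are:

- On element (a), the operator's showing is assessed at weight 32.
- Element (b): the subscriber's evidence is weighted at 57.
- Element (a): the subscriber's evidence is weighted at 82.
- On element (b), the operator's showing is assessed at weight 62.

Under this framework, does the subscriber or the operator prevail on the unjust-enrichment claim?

Stage 1 — burden on subscriber; standard: a preponderance (weight is at least 51).
    (a): 82 − 32 = 50 < 51 [not met]
  Not every element is met, so the subscriber fails to carry Stage 1.
The analysis ends at Stage 1; the operator prevails.

operator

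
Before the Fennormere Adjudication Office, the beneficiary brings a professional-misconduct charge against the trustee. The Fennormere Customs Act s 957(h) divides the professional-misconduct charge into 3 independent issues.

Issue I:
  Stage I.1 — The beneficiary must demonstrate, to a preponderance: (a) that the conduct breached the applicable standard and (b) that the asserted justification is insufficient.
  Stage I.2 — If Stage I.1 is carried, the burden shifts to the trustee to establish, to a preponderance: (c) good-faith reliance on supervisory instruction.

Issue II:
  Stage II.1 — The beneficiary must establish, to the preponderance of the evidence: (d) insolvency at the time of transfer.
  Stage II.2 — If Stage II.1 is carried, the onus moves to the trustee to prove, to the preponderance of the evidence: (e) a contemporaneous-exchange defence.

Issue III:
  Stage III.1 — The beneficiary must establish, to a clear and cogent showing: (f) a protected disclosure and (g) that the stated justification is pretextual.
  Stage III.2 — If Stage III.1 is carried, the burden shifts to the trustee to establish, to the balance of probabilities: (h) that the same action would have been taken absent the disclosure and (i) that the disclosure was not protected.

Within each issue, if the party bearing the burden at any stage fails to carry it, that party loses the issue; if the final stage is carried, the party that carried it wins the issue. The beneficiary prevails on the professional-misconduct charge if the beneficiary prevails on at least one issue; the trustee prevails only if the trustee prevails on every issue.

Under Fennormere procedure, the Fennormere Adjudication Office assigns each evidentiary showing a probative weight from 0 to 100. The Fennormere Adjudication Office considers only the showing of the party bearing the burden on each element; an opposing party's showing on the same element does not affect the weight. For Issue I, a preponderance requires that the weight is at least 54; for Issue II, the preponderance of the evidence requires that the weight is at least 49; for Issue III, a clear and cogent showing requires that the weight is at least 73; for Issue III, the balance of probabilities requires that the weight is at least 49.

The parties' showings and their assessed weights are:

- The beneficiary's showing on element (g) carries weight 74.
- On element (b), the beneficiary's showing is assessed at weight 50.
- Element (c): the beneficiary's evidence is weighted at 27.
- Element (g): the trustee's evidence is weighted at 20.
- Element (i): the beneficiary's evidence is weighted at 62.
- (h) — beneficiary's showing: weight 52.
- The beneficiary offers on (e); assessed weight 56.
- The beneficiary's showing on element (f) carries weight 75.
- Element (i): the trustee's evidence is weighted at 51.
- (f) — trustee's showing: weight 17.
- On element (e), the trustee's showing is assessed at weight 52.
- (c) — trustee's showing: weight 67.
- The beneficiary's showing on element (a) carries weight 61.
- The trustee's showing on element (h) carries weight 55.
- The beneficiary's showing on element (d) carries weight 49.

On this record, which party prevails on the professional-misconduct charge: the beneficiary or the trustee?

— Issue I —
Stage I.1 (beneficiary, a preponderance, weight is at least 54): (a) 61 ≥ 54 — meets; (b) 50 < 54 — fails.
  Stage I.1 not carried; the beneficiary fails its burden.
So the trustee prevails on this issue.
— Issue II —
Stage II.1 (beneficiary, the preponderance of the evidence, weight is at least 49): (d) 49 ≥ 49 — meets.
  Stage II.1 carried; the burden shifts to the trustee.
Stage II.2 (trustee, the preponderance of the evidence, weight is at least 49): (e) 52 (beneficiary's 56 disregarded) ≥ 49 — meets.
  All elements met at the final stage.
Every stage carried; the trustee prevails on this issue.
— Issue III —
Stage III.1 — burden on beneficiary; standard: a clear and cogent showing (weight is at least 73).
    (f): 75 (trustee's 17 disregarded) ≥ 73 [met]
    (g): 74 (trustee's 20 disregarded) ≥ 73 [met]
  All elements met. The burden passes to the trustee.
Stage III.2 — burden on trustee; standard: the balance of probabilities (weight is at least 49).
    (h): 55 (beneficiary's 52 disregarded) ≥ 49 [met]
    (i): 51 (beneficiary's 62 disregarded) ≥ 49 [met]
  All elements met at the final stage.
With every stage satisfied, the trustee prevails on this issue.
Per-issue: Issue I → trustee; Issue II → trustee; Issue III → trustee. The beneficiary must prevail on at least one issue; overall, the trustee prevails.

trustee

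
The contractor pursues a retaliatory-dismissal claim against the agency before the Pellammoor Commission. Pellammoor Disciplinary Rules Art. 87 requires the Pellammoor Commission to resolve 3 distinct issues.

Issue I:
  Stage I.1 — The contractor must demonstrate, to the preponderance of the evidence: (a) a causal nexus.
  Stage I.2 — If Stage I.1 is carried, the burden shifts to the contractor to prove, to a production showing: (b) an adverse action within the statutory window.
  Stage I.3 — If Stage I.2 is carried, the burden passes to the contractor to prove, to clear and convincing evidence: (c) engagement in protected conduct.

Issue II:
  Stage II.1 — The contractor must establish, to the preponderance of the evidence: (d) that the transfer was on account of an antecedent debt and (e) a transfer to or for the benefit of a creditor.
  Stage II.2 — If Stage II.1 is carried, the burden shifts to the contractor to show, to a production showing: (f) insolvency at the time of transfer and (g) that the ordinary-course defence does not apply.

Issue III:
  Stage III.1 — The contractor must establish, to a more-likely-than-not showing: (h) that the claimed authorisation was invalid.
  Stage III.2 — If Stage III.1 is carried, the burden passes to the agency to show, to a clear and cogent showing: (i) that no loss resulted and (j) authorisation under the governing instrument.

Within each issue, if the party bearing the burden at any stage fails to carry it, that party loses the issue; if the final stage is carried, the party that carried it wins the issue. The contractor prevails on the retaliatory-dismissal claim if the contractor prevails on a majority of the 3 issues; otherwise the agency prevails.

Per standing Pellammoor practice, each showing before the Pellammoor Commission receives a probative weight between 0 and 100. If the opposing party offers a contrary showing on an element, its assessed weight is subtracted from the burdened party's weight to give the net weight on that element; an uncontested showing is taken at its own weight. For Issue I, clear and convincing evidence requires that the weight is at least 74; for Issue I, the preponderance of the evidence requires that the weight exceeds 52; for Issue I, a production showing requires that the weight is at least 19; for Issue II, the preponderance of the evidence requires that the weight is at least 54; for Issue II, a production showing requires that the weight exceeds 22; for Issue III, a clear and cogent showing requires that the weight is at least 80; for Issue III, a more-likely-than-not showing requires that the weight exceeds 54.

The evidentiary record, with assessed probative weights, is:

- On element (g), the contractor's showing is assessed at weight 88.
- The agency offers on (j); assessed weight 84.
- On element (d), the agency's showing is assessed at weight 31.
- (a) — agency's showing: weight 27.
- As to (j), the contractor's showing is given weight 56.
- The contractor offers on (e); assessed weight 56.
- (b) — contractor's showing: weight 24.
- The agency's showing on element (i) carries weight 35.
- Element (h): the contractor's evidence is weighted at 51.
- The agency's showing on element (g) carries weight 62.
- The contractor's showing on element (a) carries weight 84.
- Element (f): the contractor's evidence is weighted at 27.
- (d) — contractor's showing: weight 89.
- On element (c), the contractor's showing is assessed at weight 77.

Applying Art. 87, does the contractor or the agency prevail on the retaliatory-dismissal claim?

contractor

— Issue I —
At Stage I.1 the contractor must meet the preponderance of the evidence (weight exceeds 52): on (a) the weight is 84 less the opposing 27 gives net 57, > 52, so (a) meets the standard.
  Stage I.1 is satisfied; the contractor continues to bear the burden.
At Stage I.2 the contractor must meet a production showing (weight is at least 19): on (b) the weight is 24, which does reach 19, so (b) meets the standard.
  Stage I.2 is satisfied; the contractor continues to bear the burden.
At Stage I.3 the contractor must meet clear and convincing evidence (weight is at least 74): on (c) the weight is 77, ≥ 74, so (c) meets the standard.
  The contractor carries the last stage.
All stages carried — the contractor prevails on this issue.
— Issue II —
Stage II.1 (contractor, the preponderance of the evidence, weight is at least 54): (d) net 89−31=58 ≥ 54 — meets; (e) 56 ≥ 54 — meets.
  Stage II.1 is satisfied; the contractor continues to bear the burden.
Stage II.2 (contractor, a production showing, weight exceeds 22): (f) 27 > 22 — meets; (g) net 88−62=26 > 22 — meets.
  All elements met at the final stage.
With every stage satisfied, the contractor prevails on this issue.
— Issue III —
Stage III.1 — burden on contractor; standard: a more-likely-than-not showing (weight exceeds 54).
    (h): 51 ≤ 54 [not met]
  Stage III.1 not carried; the contractor fails its burden.
The agency prevails on this issue.
Per-issue: Issue I → contractor; Issue II → contractor; Issue III → agency. The contractor must prevail on a majority of issues; overall, the contractor prevails.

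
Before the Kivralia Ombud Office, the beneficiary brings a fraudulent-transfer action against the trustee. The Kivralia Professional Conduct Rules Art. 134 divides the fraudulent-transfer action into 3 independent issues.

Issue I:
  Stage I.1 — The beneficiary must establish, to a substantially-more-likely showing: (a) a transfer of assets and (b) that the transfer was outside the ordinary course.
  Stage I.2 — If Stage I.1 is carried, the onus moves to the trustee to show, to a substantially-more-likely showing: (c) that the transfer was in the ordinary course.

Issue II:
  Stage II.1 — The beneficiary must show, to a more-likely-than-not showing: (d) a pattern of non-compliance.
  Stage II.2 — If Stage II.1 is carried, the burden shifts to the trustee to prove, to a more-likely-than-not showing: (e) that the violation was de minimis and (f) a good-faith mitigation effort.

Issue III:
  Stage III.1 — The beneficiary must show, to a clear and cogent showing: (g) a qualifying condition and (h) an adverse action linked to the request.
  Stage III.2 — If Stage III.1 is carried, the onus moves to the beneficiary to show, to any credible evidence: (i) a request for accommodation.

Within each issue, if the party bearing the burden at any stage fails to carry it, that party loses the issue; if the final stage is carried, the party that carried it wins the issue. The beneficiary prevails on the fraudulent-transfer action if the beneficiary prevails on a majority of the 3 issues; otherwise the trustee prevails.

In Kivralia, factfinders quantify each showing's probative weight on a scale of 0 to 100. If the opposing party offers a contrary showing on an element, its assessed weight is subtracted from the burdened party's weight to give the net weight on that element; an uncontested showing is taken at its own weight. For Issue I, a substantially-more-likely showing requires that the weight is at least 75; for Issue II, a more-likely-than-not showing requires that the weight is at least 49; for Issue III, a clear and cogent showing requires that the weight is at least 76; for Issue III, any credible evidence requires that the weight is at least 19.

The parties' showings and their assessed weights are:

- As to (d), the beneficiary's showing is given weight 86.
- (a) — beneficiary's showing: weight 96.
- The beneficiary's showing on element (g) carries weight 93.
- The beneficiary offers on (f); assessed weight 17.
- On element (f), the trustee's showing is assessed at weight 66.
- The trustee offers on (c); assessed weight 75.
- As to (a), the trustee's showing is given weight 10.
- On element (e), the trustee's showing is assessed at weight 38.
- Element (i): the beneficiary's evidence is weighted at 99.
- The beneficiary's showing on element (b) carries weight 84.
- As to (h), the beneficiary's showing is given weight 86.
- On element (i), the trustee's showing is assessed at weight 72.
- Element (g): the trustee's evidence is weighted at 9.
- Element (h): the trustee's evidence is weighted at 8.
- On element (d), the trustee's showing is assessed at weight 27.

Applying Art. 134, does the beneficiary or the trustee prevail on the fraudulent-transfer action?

— Issue I —
Stage I.1 (beneficiary, a substantially-more-likely showing, weight is at least 75): (a) net 96−10=86 ≥ 75 — meets; (b) 84 ≥ 75 — meets.
  All elements met. The burden passes to the trustee.
Stage I.2 (trustee, a substantially-more-likely showing, weight is at least 75): (c) 75 ≥ 75 — meets.
  Stage I.2 carried; the final stage is satisfied.
All stages carried — the trustee prevails on this issue.
— Issue II —
Stage II.1 — burden on beneficiary; standard: a more-likely-than-not showing (weight is at least 49).
    (d): 86 − 27 = 59 ≥ 49 [met]
  The beneficiary carries Stage II.1; the trustee now bears the burden.
Stage II.2 — burden on trustee; standard: a more-likely-than-not showing (weight is at least 49).
    (e): 38 < 49 [not met]
    (f): 66 − 17 = 49 ≥ 49 [met]
  Stage II.2 not carried; the trustee fails its burden.
The beneficiary prevails on this issue.
— Issue III —
Stage III.1 (beneficiary, a clear and cogent showing, weight is at least 76): (g) net 93−9=84 ≥ 76 — meets; (h) net 86−8=78 ≥ 76 — meets.
  Stage III.1 carried; the burden remains with the beneficiary.
Stage III.2 (beneficiary, any credible evidence, weight is at least 19): (i) net 99−72=27 ≥ 19 — meets.
  Stage III.2 carried; the final stage is satisfied.
With every stage satisfied, the beneficiary prevails on this issue.
Per-issue: Issue I → trustee; Issue II → beneficiary; Issue III → beneficiary. The beneficiary must prevail on a majority of issues; overall, the beneficiary prevails.

beneficiary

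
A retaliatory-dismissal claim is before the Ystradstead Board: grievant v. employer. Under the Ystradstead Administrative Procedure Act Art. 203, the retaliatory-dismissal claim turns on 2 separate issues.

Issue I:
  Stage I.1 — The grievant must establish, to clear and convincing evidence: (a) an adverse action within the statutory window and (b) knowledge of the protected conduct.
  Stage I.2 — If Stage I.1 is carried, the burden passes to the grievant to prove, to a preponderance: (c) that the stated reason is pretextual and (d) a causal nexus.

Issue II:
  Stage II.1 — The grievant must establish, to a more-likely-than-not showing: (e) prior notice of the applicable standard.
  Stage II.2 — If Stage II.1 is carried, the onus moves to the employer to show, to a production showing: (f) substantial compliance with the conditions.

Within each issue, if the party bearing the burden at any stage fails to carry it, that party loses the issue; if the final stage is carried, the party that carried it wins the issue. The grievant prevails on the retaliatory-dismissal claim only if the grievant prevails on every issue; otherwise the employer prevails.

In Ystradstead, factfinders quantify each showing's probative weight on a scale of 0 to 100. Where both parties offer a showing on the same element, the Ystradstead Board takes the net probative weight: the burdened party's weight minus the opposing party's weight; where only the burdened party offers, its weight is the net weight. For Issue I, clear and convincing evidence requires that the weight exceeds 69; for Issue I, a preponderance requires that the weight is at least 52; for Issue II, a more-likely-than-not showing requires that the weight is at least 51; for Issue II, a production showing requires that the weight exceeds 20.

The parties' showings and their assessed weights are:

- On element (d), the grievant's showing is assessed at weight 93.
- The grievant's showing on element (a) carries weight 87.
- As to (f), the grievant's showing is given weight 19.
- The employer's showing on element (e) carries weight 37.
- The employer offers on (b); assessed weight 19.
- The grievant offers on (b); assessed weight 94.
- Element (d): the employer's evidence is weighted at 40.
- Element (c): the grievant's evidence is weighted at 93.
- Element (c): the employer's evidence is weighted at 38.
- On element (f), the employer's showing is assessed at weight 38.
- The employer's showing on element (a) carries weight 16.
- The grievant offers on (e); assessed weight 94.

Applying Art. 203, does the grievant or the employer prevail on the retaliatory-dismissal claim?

grievant

— Issue I —
At Stage I.1 the grievant must meet clear and convincing evidence (weight exceeds 69): on (a) the weight is 87 less the opposing 16 gives net 71, which does exceed 69, so (a) meets the standard; on (b) the weight is 94 less the opposing 19 gives net 75, which does exceed 69, so (b) meets the standard.
  Stage I.1 is satisfied; the grievant continues to bear the burden.
At Stage I.2 the grievant must meet a preponderance (weight is at least 52): on (c) the weight is 93 less the opposing 38 gives net 55, ≥ 52, so (c) meets the standard; on (d) the weight is 93 less the opposing 40 gives net 53, which does reach 52, so (d) meets the standard.
  The grievant carries the last stage.
With every stage satisfied, the grievant prevails on this issue.
— Issue II —
Stage II.1 (grievant, a more-likely-than-not showing, weight is at least 51): (e) net 94−37=57 ≥ 51 — meets.
  All elements met. The burden passes to the employer.
Stage II.2 (employer, a production showing, weight exceeds 20): (f) net 38−19=19 ≤ 20 — fails.
  Stage II.2 not carried; the employer fails its burden.
The analysis ends at Stage II.2; the grievant prevails on this issue.
Per-issue: Issue I → grievant; Issue II → grievant. The grievant must prevail on every issue; overall, the grievant prevails.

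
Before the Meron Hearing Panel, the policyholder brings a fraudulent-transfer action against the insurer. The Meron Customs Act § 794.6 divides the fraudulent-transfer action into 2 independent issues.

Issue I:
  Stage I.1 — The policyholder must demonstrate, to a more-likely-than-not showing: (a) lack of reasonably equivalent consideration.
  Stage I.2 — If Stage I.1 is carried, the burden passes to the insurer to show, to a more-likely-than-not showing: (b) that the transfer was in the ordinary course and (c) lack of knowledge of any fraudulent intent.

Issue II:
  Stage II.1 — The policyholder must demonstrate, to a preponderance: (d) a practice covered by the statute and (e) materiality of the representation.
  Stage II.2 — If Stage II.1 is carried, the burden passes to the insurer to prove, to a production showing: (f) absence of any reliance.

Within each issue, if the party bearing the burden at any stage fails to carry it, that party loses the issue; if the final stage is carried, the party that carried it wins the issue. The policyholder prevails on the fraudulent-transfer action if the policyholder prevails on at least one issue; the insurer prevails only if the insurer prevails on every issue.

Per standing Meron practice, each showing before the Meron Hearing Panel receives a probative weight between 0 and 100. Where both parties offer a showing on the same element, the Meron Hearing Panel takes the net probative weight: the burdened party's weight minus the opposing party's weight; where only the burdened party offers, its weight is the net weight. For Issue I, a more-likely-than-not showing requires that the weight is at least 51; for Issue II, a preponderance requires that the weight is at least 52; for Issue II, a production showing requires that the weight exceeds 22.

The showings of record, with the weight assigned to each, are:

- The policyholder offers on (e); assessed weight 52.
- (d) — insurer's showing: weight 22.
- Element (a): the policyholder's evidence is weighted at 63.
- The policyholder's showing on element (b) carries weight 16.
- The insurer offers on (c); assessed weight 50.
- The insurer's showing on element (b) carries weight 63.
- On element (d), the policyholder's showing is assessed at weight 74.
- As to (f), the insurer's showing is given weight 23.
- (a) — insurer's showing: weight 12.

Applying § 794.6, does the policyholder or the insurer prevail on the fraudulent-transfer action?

— Issue I —
At Stage I.1 the policyholder must meet a more-likely-than-not showing (weight is at least 51): on (a) the weight is 63 less the opposing 12 gives net 51, which does reach 51, so (a) meets the standard.
  The policyholder carries Stage I.1; the insurer now bears the burden.
At Stage I.2 the insurer must meet a more-likely-than-not showing (weight is at least 51): on (b) the weight is 63 less the opposing 16 gives net 47, < 51, so (b) does not meet the standard; on (c) the weight is 50, < 51, so (c) does not meet the standard.
  Stage I.2 not carried; the insurer fails its burden.
So the policyholder prevails on this issue.
— Issue II —
Stage II.1 — burden on policyholder; standard: a preponderance (weight is at least 52).
    (d): 74 − 22 = 52 ≥ 52 [met]
    (e): 52 ≥ 52 [met]
  Stage II.1 is satisfied; the onus moves to the insurer.
Stage II.2 — burden on insurer; standard: a production showing (weight exceeds 22).
    (f): 23 > 22 [met]
  The insurer carries the last stage.
All stages carried — the insurer prevails on this issue.
Per-issue: Issue I → policyholder; Issue II → insurer. The policyholder must prevail on at least one issue; overall, the policyholder prevails.

policyholder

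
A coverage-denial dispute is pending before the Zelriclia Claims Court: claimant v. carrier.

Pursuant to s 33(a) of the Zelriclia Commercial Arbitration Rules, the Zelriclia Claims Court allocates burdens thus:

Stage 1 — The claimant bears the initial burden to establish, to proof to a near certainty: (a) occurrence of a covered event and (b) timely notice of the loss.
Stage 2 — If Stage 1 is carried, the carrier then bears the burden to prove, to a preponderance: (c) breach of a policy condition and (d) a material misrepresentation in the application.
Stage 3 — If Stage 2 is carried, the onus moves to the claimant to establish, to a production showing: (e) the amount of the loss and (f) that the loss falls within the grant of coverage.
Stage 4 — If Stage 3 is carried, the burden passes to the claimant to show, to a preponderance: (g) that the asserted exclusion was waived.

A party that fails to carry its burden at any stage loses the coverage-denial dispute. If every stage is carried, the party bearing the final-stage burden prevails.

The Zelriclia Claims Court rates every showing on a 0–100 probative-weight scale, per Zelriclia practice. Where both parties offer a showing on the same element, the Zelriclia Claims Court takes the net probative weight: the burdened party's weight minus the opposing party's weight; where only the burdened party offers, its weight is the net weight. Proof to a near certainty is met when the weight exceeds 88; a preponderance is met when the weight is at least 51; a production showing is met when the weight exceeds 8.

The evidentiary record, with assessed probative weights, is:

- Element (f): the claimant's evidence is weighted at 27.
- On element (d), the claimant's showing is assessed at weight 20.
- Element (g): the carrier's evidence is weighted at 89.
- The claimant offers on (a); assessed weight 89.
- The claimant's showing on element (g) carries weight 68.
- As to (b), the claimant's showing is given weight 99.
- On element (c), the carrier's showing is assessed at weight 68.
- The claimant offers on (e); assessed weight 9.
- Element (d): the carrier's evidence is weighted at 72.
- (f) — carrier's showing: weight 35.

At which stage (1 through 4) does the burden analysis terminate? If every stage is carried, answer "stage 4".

stage 3

Stage 1 (claimant, proof to a near certainty, weight exceeds 88): (a) 89 > 88 — meets; (b) 99 > 88 — meets.
  The claimant carries Stage 1; the carrier now bears the burden.
Stage 2 (carrier, a preponderance, weight is at least 51): (c) 68 ≥ 51 — meets; (d) net 72−20=52 ≥ 51 — meets.
  Stage 2 is satisfied; the onus moves to the claimant.
Stage 3 (claimant, a production showing, weight exceeds 8): (e) 9 > 8 — meets; (f) net 27−35=-8 ≤ 8 — fails.
  The claimant does not carry Stage 3.
The analysis ends at Stage 3; the carrier prevails.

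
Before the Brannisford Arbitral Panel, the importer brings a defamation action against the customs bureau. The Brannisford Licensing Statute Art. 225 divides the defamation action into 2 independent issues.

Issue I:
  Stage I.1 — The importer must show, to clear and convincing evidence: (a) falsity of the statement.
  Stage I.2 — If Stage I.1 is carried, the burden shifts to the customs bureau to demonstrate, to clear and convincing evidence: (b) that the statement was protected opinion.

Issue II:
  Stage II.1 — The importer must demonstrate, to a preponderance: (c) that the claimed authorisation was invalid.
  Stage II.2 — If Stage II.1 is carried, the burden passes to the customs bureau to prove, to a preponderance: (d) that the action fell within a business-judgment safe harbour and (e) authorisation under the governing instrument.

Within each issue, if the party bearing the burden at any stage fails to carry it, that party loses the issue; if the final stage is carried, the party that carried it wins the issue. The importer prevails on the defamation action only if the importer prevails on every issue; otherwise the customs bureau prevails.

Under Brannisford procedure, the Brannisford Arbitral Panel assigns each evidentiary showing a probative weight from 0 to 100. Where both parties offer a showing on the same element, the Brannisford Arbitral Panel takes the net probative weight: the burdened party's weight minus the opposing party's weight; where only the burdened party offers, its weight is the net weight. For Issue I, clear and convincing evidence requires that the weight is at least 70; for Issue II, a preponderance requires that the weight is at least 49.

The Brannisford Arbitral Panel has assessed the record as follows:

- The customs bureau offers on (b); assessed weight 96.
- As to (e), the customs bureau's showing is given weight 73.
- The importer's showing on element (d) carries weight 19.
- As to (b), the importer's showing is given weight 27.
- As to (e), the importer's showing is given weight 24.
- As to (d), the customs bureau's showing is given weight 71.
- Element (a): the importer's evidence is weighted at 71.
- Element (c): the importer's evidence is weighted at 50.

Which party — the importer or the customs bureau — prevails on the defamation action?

customs bureau

— Issue I —
At Stage I.1 the importer must meet clear and convincing evidence (weight is at least 70): on (a) the weight is 71, which does reach 70, so (a) meets the standard.
  All elements met. The burden passes to the customs bureau.
At Stage I.2 the customs bureau must meet clear and convincing evidence (weight is at least 70): on (b) the weight is 96 less the opposing 27 gives net 69, < 70, so (b) does not meet the standard.
  Not every element is met, so the customs bureau fails to carry Stage I.2.
The analysis ends at Stage I.2; the importer prevails on this issue.
— Issue II —
At Stage II.1 the importer must meet a preponderance (weight is at least 49): on (c) the weight is 50, ≥ 49, so (c) meets the standard.
  Stage II.1 carried; the burden shifts to the customs bureau.
At Stage II.2 the customs bureau must meet a preponderance (weight is at least 49): on (d) the weight is 71 less the opposing 19 gives net 52, ≥ 49, so (d) meets the standard; on (e) the weight is 73 less the opposing 24 gives net 49, which does reach 49, so (e) meets the standard.
  Stage II.2 carried; the final stage is satisfied.
Every stage carried; the customs bureau prevails on this issue.
Per-issue: Issue I → importer; Issue II → customs bureau. The importer must prevail on every issue; overall, the customs bureau prevails.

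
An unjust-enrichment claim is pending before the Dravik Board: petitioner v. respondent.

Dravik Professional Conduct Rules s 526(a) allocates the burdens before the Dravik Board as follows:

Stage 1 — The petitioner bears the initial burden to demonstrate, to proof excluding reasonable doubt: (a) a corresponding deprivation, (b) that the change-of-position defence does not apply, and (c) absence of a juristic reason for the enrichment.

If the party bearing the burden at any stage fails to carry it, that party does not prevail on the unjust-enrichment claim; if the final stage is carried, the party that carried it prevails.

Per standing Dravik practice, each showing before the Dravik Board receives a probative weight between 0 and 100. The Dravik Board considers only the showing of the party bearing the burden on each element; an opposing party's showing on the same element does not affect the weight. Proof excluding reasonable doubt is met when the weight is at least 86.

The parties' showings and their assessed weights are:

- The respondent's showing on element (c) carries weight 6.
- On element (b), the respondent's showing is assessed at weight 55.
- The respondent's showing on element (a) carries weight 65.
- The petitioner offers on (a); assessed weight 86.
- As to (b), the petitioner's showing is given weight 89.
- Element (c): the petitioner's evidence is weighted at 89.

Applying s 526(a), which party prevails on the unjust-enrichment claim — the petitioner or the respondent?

petitioner

At Stage 1 the petitioner must meet proof excluding reasonable doubt (weight is at least 86): on (a) the weight is 86 (the respondent's 65 is given no effect), which does reach 86, so (a) meets the standard; on (b) the weight is 89 (the respondent's 55 is given no effect), ≥ 86, so (b) meets the standard; on (c) the weight is 89 (the respondent's 6 is given no effect), which does reach 86, so (c) meets the standard.
  The petitioner carries the last stage.
Every stage carried; the petitioner prevails.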